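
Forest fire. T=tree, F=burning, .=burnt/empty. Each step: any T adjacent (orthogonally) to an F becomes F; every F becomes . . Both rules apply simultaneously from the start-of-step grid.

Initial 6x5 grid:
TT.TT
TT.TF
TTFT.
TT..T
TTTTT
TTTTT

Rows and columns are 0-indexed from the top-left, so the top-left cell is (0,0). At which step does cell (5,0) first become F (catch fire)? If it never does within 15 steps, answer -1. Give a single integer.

Step 1: cell (5,0)='T' (+4 fires, +2 burnt)
Step 2: cell (5,0)='T' (+4 fires, +4 burnt)
Step 3: cell (5,0)='T' (+4 fires, +4 burnt)
Step 4: cell (5,0)='T' (+4 fires, +4 burnt)
Step 5: cell (5,0)='F' (+3 fires, +4 burnt)
  -> target ignites at step 5
Step 6: cell (5,0)='.' (+2 fires, +3 burnt)
Step 7: cell (5,0)='.' (+2 fires, +2 burnt)
Step 8: cell (5,0)='.' (+0 fires, +2 burnt)
  fire out at step 8

5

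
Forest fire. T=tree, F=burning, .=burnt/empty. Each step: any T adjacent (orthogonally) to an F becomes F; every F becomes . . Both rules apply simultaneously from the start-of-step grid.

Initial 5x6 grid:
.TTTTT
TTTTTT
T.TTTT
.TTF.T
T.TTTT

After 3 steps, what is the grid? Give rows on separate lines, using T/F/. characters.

Step 1: 3 trees catch fire, 1 burn out
  .TTTTT
  TTTTTT
  T.TFTT
  .TF..T
  T.TFTT
Step 2: 6 trees catch fire, 3 burn out
  .TTTTT
  TTTFTT
  T.F.FT
  .F...T
  T.F.FT
Step 3: 5 trees catch fire, 6 burn out
  .TTFTT
  TTF.FT
  T....F
  .....T
  T....F

.TTFTT
TTF.FT
T....F
.....T
T....F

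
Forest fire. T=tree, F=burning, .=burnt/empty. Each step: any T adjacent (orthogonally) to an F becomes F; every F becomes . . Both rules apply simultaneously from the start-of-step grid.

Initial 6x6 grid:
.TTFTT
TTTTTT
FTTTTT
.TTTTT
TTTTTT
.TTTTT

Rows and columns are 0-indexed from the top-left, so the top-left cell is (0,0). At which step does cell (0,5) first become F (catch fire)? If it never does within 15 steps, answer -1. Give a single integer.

Step 1: cell (0,5)='T' (+5 fires, +2 burnt)
Step 2: cell (0,5)='F' (+8 fires, +5 burnt)
  -> target ignites at step 2
Step 3: cell (0,5)='.' (+5 fires, +8 burnt)
Step 4: cell (0,5)='.' (+6 fires, +5 burnt)
Step 5: cell (0,5)='.' (+4 fires, +6 burnt)
Step 6: cell (0,5)='.' (+2 fires, +4 burnt)
Step 7: cell (0,5)='.' (+1 fires, +2 burnt)
Step 8: cell (0,5)='.' (+0 fires, +1 burnt)
  fire out at step 8

2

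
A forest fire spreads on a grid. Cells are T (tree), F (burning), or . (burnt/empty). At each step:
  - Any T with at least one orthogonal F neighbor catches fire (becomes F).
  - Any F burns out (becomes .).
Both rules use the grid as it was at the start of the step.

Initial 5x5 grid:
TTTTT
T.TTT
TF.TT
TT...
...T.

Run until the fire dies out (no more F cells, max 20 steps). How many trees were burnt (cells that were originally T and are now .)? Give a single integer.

Answer: 14

Derivation:
Step 1: +2 fires, +1 burnt (F count now 2)
Step 2: +2 fires, +2 burnt (F count now 2)
Step 3: +1 fires, +2 burnt (F count now 1)
Step 4: +1 fires, +1 burnt (F count now 1)
Step 5: +1 fires, +1 burnt (F count now 1)
Step 6: +2 fires, +1 burnt (F count now 2)
Step 7: +2 fires, +2 burnt (F count now 2)
Step 8: +2 fires, +2 burnt (F count now 2)
Step 9: +1 fires, +2 burnt (F count now 1)
Step 10: +0 fires, +1 burnt (F count now 0)
Fire out after step 10
Initially T: 15, now '.': 24
Total burnt (originally-T cells now '.'): 14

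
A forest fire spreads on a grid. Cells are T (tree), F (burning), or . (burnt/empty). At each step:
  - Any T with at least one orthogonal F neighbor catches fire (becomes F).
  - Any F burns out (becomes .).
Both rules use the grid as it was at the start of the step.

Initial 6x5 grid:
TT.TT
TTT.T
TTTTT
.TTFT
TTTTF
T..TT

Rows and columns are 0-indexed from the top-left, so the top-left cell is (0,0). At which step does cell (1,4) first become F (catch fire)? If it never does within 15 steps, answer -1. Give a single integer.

Step 1: cell (1,4)='T' (+5 fires, +2 burnt)
Step 2: cell (1,4)='T' (+5 fires, +5 burnt)
Step 3: cell (1,4)='F' (+4 fires, +5 burnt)
  -> target ignites at step 3
Step 4: cell (1,4)='.' (+4 fires, +4 burnt)
Step 5: cell (1,4)='.' (+4 fires, +4 burnt)
Step 6: cell (1,4)='.' (+1 fires, +4 burnt)
Step 7: cell (1,4)='.' (+0 fires, +1 burnt)
  fire out at step 7

3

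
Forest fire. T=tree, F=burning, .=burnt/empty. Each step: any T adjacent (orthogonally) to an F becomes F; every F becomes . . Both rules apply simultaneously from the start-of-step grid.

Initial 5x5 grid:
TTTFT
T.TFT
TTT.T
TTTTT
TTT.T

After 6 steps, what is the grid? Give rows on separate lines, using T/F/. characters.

Step 1: 4 trees catch fire, 2 burn out
  TTF.F
  T.F.F
  TTT.T
  TTTTT
  TTT.T
Step 2: 3 trees catch fire, 4 burn out
  TF...
  T....
  TTF.F
  TTTTT
  TTT.T
Step 3: 4 trees catch fire, 3 burn out
  F....
  T....
  TF...
  TTFTF
  TTT.T
Step 4: 6 trees catch fire, 4 burn out
  .....
  F....
  F....
  TF.F.
  TTF.F
Step 5: 2 trees catch fire, 6 burn out
  .....
  .....
  .....
  F....
  TF...
Step 6: 1 trees catch fire, 2 burn out
  .....
  .....
  .....
  .....
  F....

.....
.....
.....
.....
F....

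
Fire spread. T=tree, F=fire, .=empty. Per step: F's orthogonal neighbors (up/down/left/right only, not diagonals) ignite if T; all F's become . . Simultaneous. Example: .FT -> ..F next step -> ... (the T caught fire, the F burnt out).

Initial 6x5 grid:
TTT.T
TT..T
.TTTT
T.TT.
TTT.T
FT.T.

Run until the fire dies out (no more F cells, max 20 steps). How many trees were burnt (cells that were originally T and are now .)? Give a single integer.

Answer: 18

Derivation:
Step 1: +2 fires, +1 burnt (F count now 2)
Step 2: +2 fires, +2 burnt (F count now 2)
Step 3: +1 fires, +2 burnt (F count now 1)
Step 4: +1 fires, +1 burnt (F count now 1)
Step 5: +2 fires, +1 burnt (F count now 2)
Step 6: +2 fires, +2 burnt (F count now 2)
Step 7: +2 fires, +2 burnt (F count now 2)
Step 8: +3 fires, +2 burnt (F count now 3)
Step 9: +3 fires, +3 burnt (F count now 3)
Step 10: +0 fires, +3 burnt (F count now 0)
Fire out after step 10
Initially T: 20, now '.': 28
Total burnt (originally-T cells now '.'): 18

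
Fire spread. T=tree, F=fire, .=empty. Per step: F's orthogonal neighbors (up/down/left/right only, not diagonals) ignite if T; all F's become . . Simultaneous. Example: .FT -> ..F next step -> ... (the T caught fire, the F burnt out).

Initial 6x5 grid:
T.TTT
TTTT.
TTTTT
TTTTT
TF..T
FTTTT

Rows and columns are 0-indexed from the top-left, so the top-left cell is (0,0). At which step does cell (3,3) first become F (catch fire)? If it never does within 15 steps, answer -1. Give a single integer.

Step 1: cell (3,3)='T' (+3 fires, +2 burnt)
Step 2: cell (3,3)='T' (+4 fires, +3 burnt)
Step 3: cell (3,3)='F' (+5 fires, +4 burnt)
  -> target ignites at step 3
Step 4: cell (3,3)='.' (+5 fires, +5 burnt)
Step 5: cell (3,3)='.' (+5 fires, +5 burnt)
Step 6: cell (3,3)='.' (+1 fires, +5 burnt)
Step 7: cell (3,3)='.' (+1 fires, +1 burnt)
Step 8: cell (3,3)='.' (+0 fires, +1 burnt)
  fire out at step 8

3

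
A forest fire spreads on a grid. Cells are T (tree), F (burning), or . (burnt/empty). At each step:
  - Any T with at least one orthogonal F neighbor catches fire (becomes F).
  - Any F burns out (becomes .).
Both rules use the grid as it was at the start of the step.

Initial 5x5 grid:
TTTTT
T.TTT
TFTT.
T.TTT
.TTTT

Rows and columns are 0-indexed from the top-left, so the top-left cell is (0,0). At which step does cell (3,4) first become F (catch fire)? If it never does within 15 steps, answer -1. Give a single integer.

Step 1: cell (3,4)='T' (+2 fires, +1 burnt)
Step 2: cell (3,4)='T' (+5 fires, +2 burnt)
Step 3: cell (3,4)='T' (+5 fires, +5 burnt)
Step 4: cell (3,4)='F' (+6 fires, +5 burnt)
  -> target ignites at step 4
Step 5: cell (3,4)='.' (+2 fires, +6 burnt)
Step 6: cell (3,4)='.' (+0 fires, +2 burnt)
  fire out at step 6

4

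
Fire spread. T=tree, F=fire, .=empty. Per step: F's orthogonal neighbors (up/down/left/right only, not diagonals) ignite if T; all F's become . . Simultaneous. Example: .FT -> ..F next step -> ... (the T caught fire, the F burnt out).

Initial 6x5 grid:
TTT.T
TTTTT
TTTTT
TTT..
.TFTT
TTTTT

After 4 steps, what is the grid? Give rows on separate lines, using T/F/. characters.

Step 1: 4 trees catch fire, 1 burn out
  TTT.T
  TTTTT
  TTTTT
  TTF..
  .F.FT
  TTFTT
Step 2: 5 trees catch fire, 4 burn out
  TTT.T
  TTTTT
  TTFTT
  TF...
  ....F
  TF.FT
Step 3: 6 trees catch fire, 5 burn out
  TTT.T
  TTFTT
  TF.FT
  F....
  .....
  F...F
Step 4: 5 trees catch fire, 6 burn out
  TTF.T
  TF.FT
  F...F
  .....
  .....
  .....

TTF.T
TF.FT
F...F
.....
.....
.....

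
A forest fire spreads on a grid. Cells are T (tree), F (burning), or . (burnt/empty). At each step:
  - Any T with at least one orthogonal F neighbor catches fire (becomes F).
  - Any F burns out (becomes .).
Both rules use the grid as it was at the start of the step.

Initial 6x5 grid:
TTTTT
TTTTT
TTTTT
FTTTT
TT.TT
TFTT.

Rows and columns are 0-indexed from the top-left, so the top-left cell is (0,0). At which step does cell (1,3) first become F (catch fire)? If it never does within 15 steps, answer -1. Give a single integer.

Step 1: cell (1,3)='T' (+6 fires, +2 burnt)
Step 2: cell (1,3)='T' (+4 fires, +6 burnt)
Step 3: cell (1,3)='T' (+5 fires, +4 burnt)
Step 4: cell (1,3)='T' (+5 fires, +5 burnt)
Step 5: cell (1,3)='F' (+3 fires, +5 burnt)
  -> target ignites at step 5
Step 6: cell (1,3)='.' (+2 fires, +3 burnt)
Step 7: cell (1,3)='.' (+1 fires, +2 burnt)
Step 8: cell (1,3)='.' (+0 fires, +1 burnt)
  fire out at step 8

5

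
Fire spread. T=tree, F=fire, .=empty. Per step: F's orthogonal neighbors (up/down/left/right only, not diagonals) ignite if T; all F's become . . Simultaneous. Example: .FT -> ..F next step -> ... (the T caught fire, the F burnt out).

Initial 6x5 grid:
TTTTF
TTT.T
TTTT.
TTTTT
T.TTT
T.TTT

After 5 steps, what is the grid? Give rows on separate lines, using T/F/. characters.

Step 1: 2 trees catch fire, 1 burn out
  TTTF.
  TTT.F
  TTTT.
  TTTTT
  T.TTT
  T.TTT
Step 2: 1 trees catch fire, 2 burn out
  TTF..
  TTT..
  TTTT.
  TTTTT
  T.TTT
  T.TTT
Step 3: 2 trees catch fire, 1 burn out
  TF...
  TTF..
  TTTT.
  TTTTT
  T.TTT
  T.TTT
Step 4: 3 trees catch fire, 2 burn out
  F....
  TF...
  TTFT.
  TTTTT
  T.TTT
  T.TTT
Step 5: 4 trees catch fire, 3 burn out
  .....
  F....
  TF.F.
  TTFTT
  T.TTT
  T.TTT

.....
F....
TF.F.
TTFTT
T.TTT
T.TTT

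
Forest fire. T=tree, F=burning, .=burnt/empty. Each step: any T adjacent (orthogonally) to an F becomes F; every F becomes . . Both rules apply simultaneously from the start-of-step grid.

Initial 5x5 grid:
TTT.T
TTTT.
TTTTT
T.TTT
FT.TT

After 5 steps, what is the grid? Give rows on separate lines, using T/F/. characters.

Step 1: 2 trees catch fire, 1 burn out
  TTT.T
  TTTT.
  TTTTT
  F.TTT
  .F.TT
Step 2: 1 trees catch fire, 2 burn out
  TTT.T
  TTTT.
  FTTTT
  ..TTT
  ...TT
Step 3: 2 trees catch fire, 1 burn out
  TTT.T
  FTTT.
  .FTTT
  ..TTT
  ...TT
Step 4: 3 trees catch fire, 2 burn out
  FTT.T
  .FTT.
  ..FTT
  ..TTT
  ...TT
Step 5: 4 trees catch fire, 3 burn out
  .FT.T
  ..FT.
  ...FT
  ..FTT
  ...TT

.FT.T
..FT.
...FT
..FTT
...TT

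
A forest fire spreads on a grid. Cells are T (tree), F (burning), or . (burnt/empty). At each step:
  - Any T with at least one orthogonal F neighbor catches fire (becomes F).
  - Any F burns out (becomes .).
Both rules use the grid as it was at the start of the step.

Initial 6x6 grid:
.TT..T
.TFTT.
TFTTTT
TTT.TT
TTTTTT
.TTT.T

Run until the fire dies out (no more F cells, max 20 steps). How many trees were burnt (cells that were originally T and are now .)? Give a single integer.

Step 1: +6 fires, +2 burnt (F count now 6)
Step 2: +6 fires, +6 burnt (F count now 6)
Step 3: +4 fires, +6 burnt (F count now 4)
Step 4: +4 fires, +4 burnt (F count now 4)
Step 5: +3 fires, +4 burnt (F count now 3)
Step 6: +1 fires, +3 burnt (F count now 1)
Step 7: +1 fires, +1 burnt (F count now 1)
Step 8: +0 fires, +1 burnt (F count now 0)
Fire out after step 8
Initially T: 26, now '.': 35
Total burnt (originally-T cells now '.'): 25

Answer: 25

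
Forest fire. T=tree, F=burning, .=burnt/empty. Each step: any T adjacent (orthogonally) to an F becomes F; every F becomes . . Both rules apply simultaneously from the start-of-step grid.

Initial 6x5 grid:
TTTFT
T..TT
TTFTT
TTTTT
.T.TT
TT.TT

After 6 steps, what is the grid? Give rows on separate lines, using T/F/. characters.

Step 1: 6 trees catch fire, 2 burn out
  TTF.F
  T..FT
  TF.FT
  TTFTT
  .T.TT
  TT.TT
Step 2: 6 trees catch fire, 6 burn out
  TF...
  T...F
  F...F
  TF.FT
  .T.TT
  TT.TT
Step 3: 6 trees catch fire, 6 burn out
  F....
  F....
  .....
  F...F
  .F.FT
  TT.TT
Step 4: 3 trees catch fire, 6 burn out
  .....
  .....
  .....
  .....
  ....F
  TF.FT
Step 5: 2 trees catch fire, 3 burn out
  .....
  .....
  .....
  .....
  .....
  F...F
Step 6: 0 trees catch fire, 2 burn out
  .....
  .....
  .....
  .....
  .....
  .....

.....
.....
.....
.....
.....
.....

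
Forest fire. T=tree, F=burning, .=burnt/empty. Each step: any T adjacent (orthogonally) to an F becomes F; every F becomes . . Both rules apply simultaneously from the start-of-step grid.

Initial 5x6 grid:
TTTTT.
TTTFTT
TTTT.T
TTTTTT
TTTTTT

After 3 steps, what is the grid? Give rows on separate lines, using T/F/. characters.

Step 1: 4 trees catch fire, 1 burn out
  TTTFT.
  TTF.FT
  TTTF.T
  TTTTTT
  TTTTTT
Step 2: 6 trees catch fire, 4 burn out
  TTF.F.
  TF...F
  TTF..T
  TTTFTT
  TTTTTT
Step 3: 7 trees catch fire, 6 burn out
  TF....
  F.....
  TF...F
  TTF.FT
  TTTFTT

TF....
F.....
TF...F
TTF.FT
TTTFTT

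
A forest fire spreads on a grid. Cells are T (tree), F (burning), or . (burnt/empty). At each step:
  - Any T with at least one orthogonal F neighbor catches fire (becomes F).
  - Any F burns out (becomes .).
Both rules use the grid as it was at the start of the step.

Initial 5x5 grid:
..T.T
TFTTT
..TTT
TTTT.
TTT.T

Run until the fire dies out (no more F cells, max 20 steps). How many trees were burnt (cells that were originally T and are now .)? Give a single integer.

Step 1: +2 fires, +1 burnt (F count now 2)
Step 2: +3 fires, +2 burnt (F count now 3)
Step 3: +3 fires, +3 burnt (F count now 3)
Step 4: +5 fires, +3 burnt (F count now 5)
Step 5: +2 fires, +5 burnt (F count now 2)
Step 6: +1 fires, +2 burnt (F count now 1)
Step 7: +0 fires, +1 burnt (F count now 0)
Fire out after step 7
Initially T: 17, now '.': 24
Total burnt (originally-T cells now '.'): 16

Answer: 16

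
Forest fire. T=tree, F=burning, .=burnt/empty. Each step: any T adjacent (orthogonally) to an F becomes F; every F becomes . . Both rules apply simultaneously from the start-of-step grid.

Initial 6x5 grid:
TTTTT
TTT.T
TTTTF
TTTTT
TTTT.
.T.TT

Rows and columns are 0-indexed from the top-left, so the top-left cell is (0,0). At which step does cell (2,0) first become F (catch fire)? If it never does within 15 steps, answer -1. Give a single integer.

Step 1: cell (2,0)='T' (+3 fires, +1 burnt)
Step 2: cell (2,0)='T' (+3 fires, +3 burnt)
Step 3: cell (2,0)='T' (+5 fires, +3 burnt)
Step 4: cell (2,0)='F' (+6 fires, +5 burnt)
  -> target ignites at step 4
Step 5: cell (2,0)='.' (+5 fires, +6 burnt)
Step 6: cell (2,0)='.' (+3 fires, +5 burnt)
Step 7: cell (2,0)='.' (+0 fires, +3 burnt)
  fire out at step 7

4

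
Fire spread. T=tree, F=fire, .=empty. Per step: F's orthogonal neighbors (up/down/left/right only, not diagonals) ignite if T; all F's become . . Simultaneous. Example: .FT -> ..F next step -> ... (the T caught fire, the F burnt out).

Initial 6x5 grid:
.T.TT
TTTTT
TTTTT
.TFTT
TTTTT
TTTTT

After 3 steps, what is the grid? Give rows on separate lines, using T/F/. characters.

Step 1: 4 trees catch fire, 1 burn out
  .T.TT
  TTTTT
  TTFTT
  .F.FT
  TTFTT
  TTTTT
Step 2: 7 trees catch fire, 4 burn out
  .T.TT
  TTFTT
  TF.FT
  ....F
  TF.FT
  TTFTT
Step 3: 8 trees catch fire, 7 burn out
  .T.TT
  TF.FT
  F...F
  .....
  F...F
  TF.FT

.T.TT
TF.FT
F...F
.....
F...F
TF.FT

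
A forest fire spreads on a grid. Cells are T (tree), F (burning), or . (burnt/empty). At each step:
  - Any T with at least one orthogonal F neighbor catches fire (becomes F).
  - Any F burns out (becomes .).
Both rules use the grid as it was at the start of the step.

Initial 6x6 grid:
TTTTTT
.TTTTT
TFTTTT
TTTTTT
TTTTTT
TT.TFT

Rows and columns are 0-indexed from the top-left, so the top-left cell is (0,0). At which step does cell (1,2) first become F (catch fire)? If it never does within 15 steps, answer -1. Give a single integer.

Step 1: cell (1,2)='T' (+7 fires, +2 burnt)
Step 2: cell (1,2)='F' (+9 fires, +7 burnt)
  -> target ignites at step 2
Step 3: cell (1,2)='.' (+9 fires, +9 burnt)
Step 4: cell (1,2)='.' (+4 fires, +9 burnt)
Step 5: cell (1,2)='.' (+2 fires, +4 burnt)
Step 6: cell (1,2)='.' (+1 fires, +2 burnt)
Step 7: cell (1,2)='.' (+0 fires, +1 burnt)
  fire out at step 7

2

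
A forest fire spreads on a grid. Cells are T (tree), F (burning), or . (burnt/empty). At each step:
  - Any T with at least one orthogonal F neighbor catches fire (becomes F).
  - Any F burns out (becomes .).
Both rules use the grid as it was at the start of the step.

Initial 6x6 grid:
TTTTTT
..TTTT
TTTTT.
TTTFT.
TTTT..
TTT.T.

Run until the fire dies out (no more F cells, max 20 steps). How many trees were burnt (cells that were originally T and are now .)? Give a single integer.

Answer: 26

Derivation:
Step 1: +4 fires, +1 burnt (F count now 4)
Step 2: +5 fires, +4 burnt (F count now 5)
Step 3: +7 fires, +5 burnt (F count now 7)
Step 4: +6 fires, +7 burnt (F count now 6)
Step 5: +3 fires, +6 burnt (F count now 3)
Step 6: +1 fires, +3 burnt (F count now 1)
Step 7: +0 fires, +1 burnt (F count now 0)
Fire out after step 7
Initially T: 27, now '.': 35
Total burnt (originally-T cells now '.'): 26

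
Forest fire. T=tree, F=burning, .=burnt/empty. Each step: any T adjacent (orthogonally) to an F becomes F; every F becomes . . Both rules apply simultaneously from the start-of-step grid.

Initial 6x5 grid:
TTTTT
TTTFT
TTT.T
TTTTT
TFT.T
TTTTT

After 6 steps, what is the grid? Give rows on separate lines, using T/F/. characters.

Step 1: 7 trees catch fire, 2 burn out
  TTTFT
  TTF.F
  TTT.T
  TFTTT
  F.F.T
  TFTTT
Step 2: 10 trees catch fire, 7 burn out
  TTF.F
  TF...
  TFF.F
  F.FTT
  ....T
  F.FTT
Step 3: 6 trees catch fire, 10 burn out
  TF...
  F....
  F....
  ...FF
  ....T
  ...FT
Step 4: 3 trees catch fire, 6 burn out
  F....
  .....
  .....
  .....
  ....F
  ....F
Step 5: 0 trees catch fire, 3 burn out
  .....
  .....
  .....
  .....
  .....
  .....
Step 6: 0 trees catch fire, 0 burn out
  .....
  .....
  .....
  .....
  .....
  .....

.....
.....
.....
.....
.....
.....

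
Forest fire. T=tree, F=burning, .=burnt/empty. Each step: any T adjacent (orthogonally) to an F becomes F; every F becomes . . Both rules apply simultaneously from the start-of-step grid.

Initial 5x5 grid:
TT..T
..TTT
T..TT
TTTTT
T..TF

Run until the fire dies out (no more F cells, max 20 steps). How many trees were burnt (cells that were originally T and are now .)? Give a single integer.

Answer: 14

Derivation:
Step 1: +2 fires, +1 burnt (F count now 2)
Step 2: +2 fires, +2 burnt (F count now 2)
Step 3: +3 fires, +2 burnt (F count now 3)
Step 4: +3 fires, +3 burnt (F count now 3)
Step 5: +2 fires, +3 burnt (F count now 2)
Step 6: +2 fires, +2 burnt (F count now 2)
Step 7: +0 fires, +2 burnt (F count now 0)
Fire out after step 7
Initially T: 16, now '.': 23
Total burnt (originally-T cells now '.'): 14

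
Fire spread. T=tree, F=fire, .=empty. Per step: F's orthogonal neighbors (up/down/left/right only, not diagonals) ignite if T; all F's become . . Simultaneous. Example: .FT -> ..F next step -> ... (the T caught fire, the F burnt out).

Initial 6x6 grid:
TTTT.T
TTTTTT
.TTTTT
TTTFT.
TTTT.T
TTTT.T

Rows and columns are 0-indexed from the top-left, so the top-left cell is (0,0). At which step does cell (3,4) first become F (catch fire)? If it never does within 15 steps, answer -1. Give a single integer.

Step 1: cell (3,4)='F' (+4 fires, +1 burnt)
  -> target ignites at step 1
Step 2: cell (3,4)='.' (+6 fires, +4 burnt)
Step 3: cell (3,4)='.' (+8 fires, +6 burnt)
Step 4: cell (3,4)='.' (+5 fires, +8 burnt)
Step 5: cell (3,4)='.' (+4 fires, +5 burnt)
Step 6: cell (3,4)='.' (+1 fires, +4 burnt)
Step 7: cell (3,4)='.' (+0 fires, +1 burnt)
  fire out at step 7

1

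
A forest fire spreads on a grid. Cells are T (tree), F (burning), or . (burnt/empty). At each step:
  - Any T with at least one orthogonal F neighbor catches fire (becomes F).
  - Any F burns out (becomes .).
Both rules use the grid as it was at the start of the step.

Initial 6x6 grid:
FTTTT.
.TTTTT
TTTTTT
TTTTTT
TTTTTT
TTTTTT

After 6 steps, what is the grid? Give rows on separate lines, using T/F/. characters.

Step 1: 1 trees catch fire, 1 burn out
  .FTTT.
  .TTTTT
  TTTTTT
  TTTTTT
  TTTTTT
  TTTTTT
Step 2: 2 trees catch fire, 1 burn out
  ..FTT.
  .FTTTT
  TTTTTT
  TTTTTT
  TTTTTT
  TTTTTT
Step 3: 3 trees catch fire, 2 burn out
  ...FT.
  ..FTTT
  TFTTTT
  TTTTTT
  TTTTTT
  TTTTTT
Step 4: 5 trees catch fire, 3 burn out
  ....F.
  ...FTT
  F.FTTT
  TFTTTT
  TTTTTT
  TTTTTT
Step 5: 5 trees catch fire, 5 burn out
  ......
  ....FT
  ...FTT
  F.FTTT
  TFTTTT
  TTTTTT
Step 6: 6 trees catch fire, 5 burn out
  ......
  .....F
  ....FT
  ...FTT
  F.FTTT
  TFTTTT

......
.....F
....FT
...FTT
F.FTTT
TFTTTT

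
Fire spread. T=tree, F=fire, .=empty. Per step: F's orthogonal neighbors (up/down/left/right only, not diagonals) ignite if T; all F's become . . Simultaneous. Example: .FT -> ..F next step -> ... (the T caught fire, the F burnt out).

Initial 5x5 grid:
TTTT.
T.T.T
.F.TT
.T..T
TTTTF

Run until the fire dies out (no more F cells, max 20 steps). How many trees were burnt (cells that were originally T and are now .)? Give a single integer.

Answer: 9

Derivation:
Step 1: +3 fires, +2 burnt (F count now 3)
Step 2: +3 fires, +3 burnt (F count now 3)
Step 3: +3 fires, +3 burnt (F count now 3)
Step 4: +0 fires, +3 burnt (F count now 0)
Fire out after step 4
Initially T: 15, now '.': 19
Total burnt (originally-T cells now '.'): 9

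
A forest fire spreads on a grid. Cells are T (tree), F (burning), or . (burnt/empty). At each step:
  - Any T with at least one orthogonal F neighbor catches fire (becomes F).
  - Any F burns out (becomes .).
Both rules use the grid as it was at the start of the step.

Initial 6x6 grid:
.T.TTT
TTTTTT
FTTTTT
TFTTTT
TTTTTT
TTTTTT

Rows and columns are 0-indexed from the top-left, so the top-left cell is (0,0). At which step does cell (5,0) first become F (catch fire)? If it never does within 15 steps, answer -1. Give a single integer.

Step 1: cell (5,0)='T' (+5 fires, +2 burnt)
Step 2: cell (5,0)='T' (+6 fires, +5 burnt)
Step 3: cell (5,0)='F' (+7 fires, +6 burnt)
  -> target ignites at step 3
Step 4: cell (5,0)='.' (+5 fires, +7 burnt)
Step 5: cell (5,0)='.' (+5 fires, +5 burnt)
Step 6: cell (5,0)='.' (+3 fires, +5 burnt)
Step 7: cell (5,0)='.' (+1 fires, +3 burnt)
Step 8: cell (5,0)='.' (+0 fires, +1 burnt)
  fire out at step 8

3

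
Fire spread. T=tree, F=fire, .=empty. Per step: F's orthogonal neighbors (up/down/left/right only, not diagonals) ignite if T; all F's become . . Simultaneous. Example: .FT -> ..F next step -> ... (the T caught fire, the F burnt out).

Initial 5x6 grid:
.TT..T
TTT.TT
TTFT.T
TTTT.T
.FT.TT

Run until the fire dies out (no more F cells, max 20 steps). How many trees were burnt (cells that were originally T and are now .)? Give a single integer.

Step 1: +6 fires, +2 burnt (F count now 6)
Step 2: +5 fires, +6 burnt (F count now 5)
Step 3: +2 fires, +5 burnt (F count now 2)
Step 4: +0 fires, +2 burnt (F count now 0)
Fire out after step 4
Initially T: 20, now '.': 23
Total burnt (originally-T cells now '.'): 13

Answer: 13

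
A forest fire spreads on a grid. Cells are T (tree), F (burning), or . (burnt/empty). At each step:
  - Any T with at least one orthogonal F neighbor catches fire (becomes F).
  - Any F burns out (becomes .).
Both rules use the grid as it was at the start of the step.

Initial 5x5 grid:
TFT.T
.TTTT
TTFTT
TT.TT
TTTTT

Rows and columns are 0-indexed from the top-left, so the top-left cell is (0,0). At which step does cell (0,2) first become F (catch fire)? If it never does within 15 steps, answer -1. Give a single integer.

Step 1: cell (0,2)='F' (+6 fires, +2 burnt)
  -> target ignites at step 1
Step 2: cell (0,2)='.' (+5 fires, +6 burnt)
Step 3: cell (0,2)='.' (+5 fires, +5 burnt)
Step 4: cell (0,2)='.' (+4 fires, +5 burnt)
Step 5: cell (0,2)='.' (+0 fires, +4 burnt)
  fire out at step 5

1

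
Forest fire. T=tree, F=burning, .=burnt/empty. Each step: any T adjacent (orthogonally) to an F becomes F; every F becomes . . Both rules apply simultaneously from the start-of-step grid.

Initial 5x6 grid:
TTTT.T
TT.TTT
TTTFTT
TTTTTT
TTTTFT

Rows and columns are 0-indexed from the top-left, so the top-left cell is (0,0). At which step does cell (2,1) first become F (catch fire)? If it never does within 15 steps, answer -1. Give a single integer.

Step 1: cell (2,1)='T' (+7 fires, +2 burnt)
Step 2: cell (2,1)='F' (+7 fires, +7 burnt)
  -> target ignites at step 2
Step 3: cell (2,1)='.' (+6 fires, +7 burnt)
Step 4: cell (2,1)='.' (+5 fires, +6 burnt)
Step 5: cell (2,1)='.' (+1 fires, +5 burnt)
Step 6: cell (2,1)='.' (+0 fires, +1 burnt)
  fire out at step 6

2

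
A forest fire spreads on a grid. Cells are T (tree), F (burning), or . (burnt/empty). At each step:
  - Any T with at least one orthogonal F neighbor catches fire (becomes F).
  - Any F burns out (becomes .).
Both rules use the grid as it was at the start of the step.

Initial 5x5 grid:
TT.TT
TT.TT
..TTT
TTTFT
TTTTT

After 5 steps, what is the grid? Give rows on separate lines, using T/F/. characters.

Step 1: 4 trees catch fire, 1 burn out
  TT.TT
  TT.TT
  ..TFT
  TTF.F
  TTTFT
Step 2: 6 trees catch fire, 4 burn out
  TT.TT
  TT.FT
  ..F.F
  TF...
  TTF.F
Step 3: 4 trees catch fire, 6 burn out
  TT.FT
  TT..F
  .....
  F....
  TF...
Step 4: 2 trees catch fire, 4 burn out
  TT..F
  TT...
  .....
  .....
  F....
Step 5: 0 trees catch fire, 2 burn out
  TT...
  TT...
  .....
  .....
  .....

TT...
TT...
.....
.....
.....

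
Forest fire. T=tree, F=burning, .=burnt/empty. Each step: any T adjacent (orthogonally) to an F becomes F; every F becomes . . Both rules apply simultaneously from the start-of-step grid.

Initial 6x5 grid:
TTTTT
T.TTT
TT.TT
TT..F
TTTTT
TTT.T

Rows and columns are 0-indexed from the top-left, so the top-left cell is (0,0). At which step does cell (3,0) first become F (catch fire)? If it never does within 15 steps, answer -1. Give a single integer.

Step 1: cell (3,0)='T' (+2 fires, +1 burnt)
Step 2: cell (3,0)='T' (+4 fires, +2 burnt)
Step 3: cell (3,0)='T' (+3 fires, +4 burnt)
Step 4: cell (3,0)='T' (+4 fires, +3 burnt)
Step 5: cell (3,0)='T' (+4 fires, +4 burnt)
Step 6: cell (3,0)='F' (+4 fires, +4 burnt)
  -> target ignites at step 6
Step 7: cell (3,0)='.' (+2 fires, +4 burnt)
Step 8: cell (3,0)='.' (+1 fires, +2 burnt)
Step 9: cell (3,0)='.' (+0 fires, +1 burnt)
  fire out at step 9

6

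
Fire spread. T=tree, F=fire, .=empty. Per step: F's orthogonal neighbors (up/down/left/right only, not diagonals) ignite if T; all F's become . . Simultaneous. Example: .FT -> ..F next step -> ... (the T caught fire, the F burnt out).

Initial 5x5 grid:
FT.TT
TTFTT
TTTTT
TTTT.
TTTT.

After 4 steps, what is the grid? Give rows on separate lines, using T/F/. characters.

Step 1: 5 trees catch fire, 2 burn out
  .F.TT
  FF.FT
  TTFTT
  TTTT.
  TTTT.
Step 2: 6 trees catch fire, 5 burn out
  ...FT
  ....F
  FF.FT
  TTFT.
  TTTT.
Step 3: 6 trees catch fire, 6 burn out
  ....F
  .....
  ....F
  FF.F.
  TTFT.
Step 4: 3 trees catch fire, 6 burn out
  .....
  .....
  .....
  .....
  FF.F.

.....
.....
.....
.....
FF.F.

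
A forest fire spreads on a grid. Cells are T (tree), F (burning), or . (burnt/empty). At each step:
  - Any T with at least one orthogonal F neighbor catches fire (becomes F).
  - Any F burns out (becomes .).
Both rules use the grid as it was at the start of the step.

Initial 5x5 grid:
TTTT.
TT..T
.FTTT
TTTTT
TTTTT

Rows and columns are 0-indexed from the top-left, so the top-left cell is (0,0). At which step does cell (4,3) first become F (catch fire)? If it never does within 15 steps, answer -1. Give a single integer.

Step 1: cell (4,3)='T' (+3 fires, +1 burnt)
Step 2: cell (4,3)='T' (+6 fires, +3 burnt)
Step 3: cell (4,3)='T' (+6 fires, +6 burnt)
Step 4: cell (4,3)='F' (+4 fires, +6 burnt)
  -> target ignites at step 4
Step 5: cell (4,3)='.' (+1 fires, +4 burnt)
Step 6: cell (4,3)='.' (+0 fires, +1 burnt)
  fire out at step 6

4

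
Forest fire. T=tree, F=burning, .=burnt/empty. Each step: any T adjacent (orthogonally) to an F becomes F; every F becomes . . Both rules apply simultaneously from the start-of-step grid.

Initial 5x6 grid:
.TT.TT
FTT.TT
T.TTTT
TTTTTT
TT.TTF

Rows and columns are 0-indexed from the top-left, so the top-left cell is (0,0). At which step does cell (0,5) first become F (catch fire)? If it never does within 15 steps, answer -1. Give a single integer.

Step 1: cell (0,5)='T' (+4 fires, +2 burnt)
Step 2: cell (0,5)='T' (+6 fires, +4 burnt)
Step 3: cell (0,5)='T' (+7 fires, +6 burnt)
Step 4: cell (0,5)='F' (+5 fires, +7 burnt)
  -> target ignites at step 4
Step 5: cell (0,5)='.' (+1 fires, +5 burnt)
Step 6: cell (0,5)='.' (+0 fires, +1 burnt)
  fire out at step 6

4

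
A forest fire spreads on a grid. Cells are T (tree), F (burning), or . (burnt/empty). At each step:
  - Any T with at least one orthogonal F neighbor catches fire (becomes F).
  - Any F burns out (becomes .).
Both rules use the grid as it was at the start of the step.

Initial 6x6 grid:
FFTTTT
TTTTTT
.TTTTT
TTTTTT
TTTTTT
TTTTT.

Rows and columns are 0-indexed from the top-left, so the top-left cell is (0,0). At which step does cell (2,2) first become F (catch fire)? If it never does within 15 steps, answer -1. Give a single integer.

Step 1: cell (2,2)='T' (+3 fires, +2 burnt)
Step 2: cell (2,2)='T' (+3 fires, +3 burnt)
Step 3: cell (2,2)='F' (+4 fires, +3 burnt)
  -> target ignites at step 3
Step 4: cell (2,2)='.' (+6 fires, +4 burnt)
Step 5: cell (2,2)='.' (+6 fires, +6 burnt)
Step 6: cell (2,2)='.' (+5 fires, +6 burnt)
Step 7: cell (2,2)='.' (+3 fires, +5 burnt)
Step 8: cell (2,2)='.' (+2 fires, +3 burnt)
Step 9: cell (2,2)='.' (+0 fires, +2 burnt)
  fire out at step 9

3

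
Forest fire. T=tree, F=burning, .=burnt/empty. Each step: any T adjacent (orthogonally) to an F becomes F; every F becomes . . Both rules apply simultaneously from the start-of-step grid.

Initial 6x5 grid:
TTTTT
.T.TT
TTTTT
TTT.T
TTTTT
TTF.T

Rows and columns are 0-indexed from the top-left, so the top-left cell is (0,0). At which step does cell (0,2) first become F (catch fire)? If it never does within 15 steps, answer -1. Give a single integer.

Step 1: cell (0,2)='T' (+2 fires, +1 burnt)
Step 2: cell (0,2)='T' (+4 fires, +2 burnt)
Step 3: cell (0,2)='T' (+4 fires, +4 burnt)
Step 4: cell (0,2)='T' (+5 fires, +4 burnt)
Step 5: cell (0,2)='T' (+4 fires, +5 burnt)
Step 6: cell (0,2)='T' (+3 fires, +4 burnt)
Step 7: cell (0,2)='F' (+3 fires, +3 burnt)
  -> target ignites at step 7
Step 8: cell (0,2)='.' (+0 fires, +3 burnt)
  fire out at step 8

7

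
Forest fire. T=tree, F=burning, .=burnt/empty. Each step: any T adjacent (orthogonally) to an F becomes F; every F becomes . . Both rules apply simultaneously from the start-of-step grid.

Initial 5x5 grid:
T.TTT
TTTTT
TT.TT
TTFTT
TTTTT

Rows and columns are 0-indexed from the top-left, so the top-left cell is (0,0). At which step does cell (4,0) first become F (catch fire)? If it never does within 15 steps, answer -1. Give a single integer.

Step 1: cell (4,0)='T' (+3 fires, +1 burnt)
Step 2: cell (4,0)='T' (+6 fires, +3 burnt)
Step 3: cell (4,0)='F' (+6 fires, +6 burnt)
  -> target ignites at step 3
Step 4: cell (4,0)='.' (+4 fires, +6 burnt)
Step 5: cell (4,0)='.' (+3 fires, +4 burnt)
Step 6: cell (4,0)='.' (+0 fires, +3 burnt)
  fire out at step 6

3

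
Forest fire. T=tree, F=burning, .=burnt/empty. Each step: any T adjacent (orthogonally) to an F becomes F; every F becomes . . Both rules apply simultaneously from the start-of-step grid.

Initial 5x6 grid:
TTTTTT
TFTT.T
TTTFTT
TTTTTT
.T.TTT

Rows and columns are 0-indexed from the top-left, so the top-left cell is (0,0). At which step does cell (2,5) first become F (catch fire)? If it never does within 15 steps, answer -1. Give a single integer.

Step 1: cell (2,5)='T' (+8 fires, +2 burnt)
Step 2: cell (2,5)='F' (+9 fires, +8 burnt)
  -> target ignites at step 2
Step 3: cell (2,5)='.' (+6 fires, +9 burnt)
Step 4: cell (2,5)='.' (+2 fires, +6 burnt)
Step 5: cell (2,5)='.' (+0 fires, +2 burnt)
  fire out at step 5

2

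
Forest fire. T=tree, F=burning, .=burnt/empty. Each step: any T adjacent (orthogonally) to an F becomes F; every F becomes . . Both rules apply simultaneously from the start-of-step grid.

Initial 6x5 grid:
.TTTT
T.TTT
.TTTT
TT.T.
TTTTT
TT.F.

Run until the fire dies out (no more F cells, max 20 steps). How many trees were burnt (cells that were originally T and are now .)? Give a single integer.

Step 1: +1 fires, +1 burnt (F count now 1)
Step 2: +3 fires, +1 burnt (F count now 3)
Step 3: +2 fires, +3 burnt (F count now 2)
Step 4: +6 fires, +2 burnt (F count now 6)
Step 5: +6 fires, +6 burnt (F count now 6)
Step 6: +2 fires, +6 burnt (F count now 2)
Step 7: +1 fires, +2 burnt (F count now 1)
Step 8: +0 fires, +1 burnt (F count now 0)
Fire out after step 8
Initially T: 22, now '.': 29
Total burnt (originally-T cells now '.'): 21

Answer: 21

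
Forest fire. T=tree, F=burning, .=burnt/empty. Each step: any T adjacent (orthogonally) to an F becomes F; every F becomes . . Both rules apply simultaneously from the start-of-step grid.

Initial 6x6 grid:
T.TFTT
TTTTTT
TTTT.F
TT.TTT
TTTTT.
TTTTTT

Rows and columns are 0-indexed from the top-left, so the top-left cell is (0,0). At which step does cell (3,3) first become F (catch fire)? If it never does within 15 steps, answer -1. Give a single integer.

Step 1: cell (3,3)='T' (+5 fires, +2 burnt)
Step 2: cell (3,3)='T' (+5 fires, +5 burnt)
Step 3: cell (3,3)='F' (+4 fires, +5 burnt)
  -> target ignites at step 3
Step 4: cell (3,3)='.' (+4 fires, +4 burnt)
Step 5: cell (3,3)='.' (+6 fires, +4 burnt)
Step 6: cell (3,3)='.' (+3 fires, +6 burnt)
Step 7: cell (3,3)='.' (+2 fires, +3 burnt)
Step 8: cell (3,3)='.' (+1 fires, +2 burnt)
Step 9: cell (3,3)='.' (+0 fires, +1 burnt)
  fire out at step 9

3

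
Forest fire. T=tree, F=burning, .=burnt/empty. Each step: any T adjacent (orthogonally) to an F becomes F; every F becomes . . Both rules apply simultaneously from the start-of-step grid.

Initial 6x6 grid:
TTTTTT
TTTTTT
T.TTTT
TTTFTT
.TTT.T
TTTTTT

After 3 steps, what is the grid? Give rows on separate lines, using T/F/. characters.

Step 1: 4 trees catch fire, 1 burn out
  TTTTTT
  TTTTTT
  T.TFTT
  TTF.FT
  .TTF.T
  TTTTTT
Step 2: 7 trees catch fire, 4 burn out
  TTTTTT
  TTTFTT
  T.F.FT
  TF...F
  .TF..T
  TTTFTT
Step 3: 9 trees catch fire, 7 burn out
  TTTFTT
  TTF.FT
  T....F
  F.....
  .F...F
  TTF.FT

TTTFTT
TTF.FT
T....F
F.....
.F...F
TTF.FT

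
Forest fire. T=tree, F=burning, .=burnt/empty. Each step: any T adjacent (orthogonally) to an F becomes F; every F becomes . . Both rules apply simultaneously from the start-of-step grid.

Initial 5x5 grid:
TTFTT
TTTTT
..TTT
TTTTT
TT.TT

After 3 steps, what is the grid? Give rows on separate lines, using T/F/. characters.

Step 1: 3 trees catch fire, 1 burn out
  TF.FT
  TTFTT
  ..TTT
  TTTTT
  TT.TT
Step 2: 5 trees catch fire, 3 burn out
  F...F
  TF.FT
  ..FTT
  TTTTT
  TT.TT
Step 3: 4 trees catch fire, 5 burn out
  .....
  F...F
  ...FT
  TTFTT
  TT.TT

.....
F...F
...FT
TTFTT
TT.TT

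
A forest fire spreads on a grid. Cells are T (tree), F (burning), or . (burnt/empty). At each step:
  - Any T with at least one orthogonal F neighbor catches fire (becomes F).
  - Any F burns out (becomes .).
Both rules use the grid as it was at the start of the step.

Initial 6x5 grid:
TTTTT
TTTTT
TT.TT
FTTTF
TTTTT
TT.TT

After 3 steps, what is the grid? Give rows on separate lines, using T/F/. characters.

Step 1: 6 trees catch fire, 2 burn out
  TTTTT
  TTTTT
  FT.TF
  .FTF.
  FTTTF
  TT.TT
Step 2: 9 trees catch fire, 6 burn out
  TTTTT
  FTTTF
  .F.F.
  ..F..
  .FTF.
  FT.TF
Step 3: 7 trees catch fire, 9 burn out
  FTTTF
  .FTF.
  .....
  .....
  ..F..
  .F.F.

FTTTF
.FTF.
.....
.....
..F..
.F.F.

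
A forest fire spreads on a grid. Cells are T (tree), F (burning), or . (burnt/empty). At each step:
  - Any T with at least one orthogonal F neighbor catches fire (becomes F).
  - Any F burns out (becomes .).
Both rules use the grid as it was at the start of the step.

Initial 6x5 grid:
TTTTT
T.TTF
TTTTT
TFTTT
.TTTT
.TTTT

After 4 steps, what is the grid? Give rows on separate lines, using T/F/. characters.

Step 1: 7 trees catch fire, 2 burn out
  TTTTF
  T.TF.
  TFTTF
  F.FTT
  .FTTT
  .TTTT
Step 2: 9 trees catch fire, 7 burn out
  TTTF.
  T.F..
  F.FF.
  ...FF
  ..FTT
  .FTTT
Step 3: 5 trees catch fire, 9 burn out
  TTF..
  F....
  .....
  .....
  ...FF
  ..FTT
Step 4: 4 trees catch fire, 5 burn out
  FF...
  .....
  .....
  .....
  .....
  ...FF

FF...
.....
.....
.....
.....
...FF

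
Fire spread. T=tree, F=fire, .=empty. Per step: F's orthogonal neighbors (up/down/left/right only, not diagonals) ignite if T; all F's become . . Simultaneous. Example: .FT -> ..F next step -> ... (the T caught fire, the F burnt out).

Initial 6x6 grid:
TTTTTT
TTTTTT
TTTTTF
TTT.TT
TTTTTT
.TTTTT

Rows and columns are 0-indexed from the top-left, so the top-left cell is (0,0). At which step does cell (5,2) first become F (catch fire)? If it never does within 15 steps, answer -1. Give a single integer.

Step 1: cell (5,2)='T' (+3 fires, +1 burnt)
Step 2: cell (5,2)='T' (+5 fires, +3 burnt)
Step 3: cell (5,2)='T' (+5 fires, +5 burnt)
Step 4: cell (5,2)='T' (+6 fires, +5 burnt)
Step 5: cell (5,2)='T' (+6 fires, +6 burnt)
Step 6: cell (5,2)='F' (+5 fires, +6 burnt)
  -> target ignites at step 6
Step 7: cell (5,2)='.' (+3 fires, +5 burnt)
Step 8: cell (5,2)='.' (+0 fires, +3 burnt)
  fire out at step 8

6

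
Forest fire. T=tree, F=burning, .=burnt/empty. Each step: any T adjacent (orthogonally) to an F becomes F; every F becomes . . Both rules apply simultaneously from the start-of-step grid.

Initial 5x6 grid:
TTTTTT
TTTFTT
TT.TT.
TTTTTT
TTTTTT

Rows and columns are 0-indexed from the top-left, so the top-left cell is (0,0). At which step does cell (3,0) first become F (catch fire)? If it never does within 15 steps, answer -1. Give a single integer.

Step 1: cell (3,0)='T' (+4 fires, +1 burnt)
Step 2: cell (3,0)='T' (+6 fires, +4 burnt)
Step 3: cell (3,0)='T' (+7 fires, +6 burnt)
Step 4: cell (3,0)='T' (+6 fires, +7 burnt)
Step 5: cell (3,0)='F' (+3 fires, +6 burnt)
  -> target ignites at step 5
Step 6: cell (3,0)='.' (+1 fires, +3 burnt)
Step 7: cell (3,0)='.' (+0 fires, +1 burnt)
  fire out at step 7

5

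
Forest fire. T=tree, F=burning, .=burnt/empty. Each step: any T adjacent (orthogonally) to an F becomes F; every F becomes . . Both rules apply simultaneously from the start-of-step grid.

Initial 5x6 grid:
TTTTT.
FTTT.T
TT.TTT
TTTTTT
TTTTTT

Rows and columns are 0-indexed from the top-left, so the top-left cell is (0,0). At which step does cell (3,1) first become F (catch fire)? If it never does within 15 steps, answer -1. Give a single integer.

Step 1: cell (3,1)='T' (+3 fires, +1 burnt)
Step 2: cell (3,1)='T' (+4 fires, +3 burnt)
Step 3: cell (3,1)='F' (+4 fires, +4 burnt)
  -> target ignites at step 3
Step 4: cell (3,1)='.' (+4 fires, +4 burnt)
Step 5: cell (3,1)='.' (+4 fires, +4 burnt)
Step 6: cell (3,1)='.' (+3 fires, +4 burnt)
Step 7: cell (3,1)='.' (+3 fires, +3 burnt)
Step 8: cell (3,1)='.' (+1 fires, +3 burnt)
Step 9: cell (3,1)='.' (+0 fires, +1 burnt)
  fire out at step 9

3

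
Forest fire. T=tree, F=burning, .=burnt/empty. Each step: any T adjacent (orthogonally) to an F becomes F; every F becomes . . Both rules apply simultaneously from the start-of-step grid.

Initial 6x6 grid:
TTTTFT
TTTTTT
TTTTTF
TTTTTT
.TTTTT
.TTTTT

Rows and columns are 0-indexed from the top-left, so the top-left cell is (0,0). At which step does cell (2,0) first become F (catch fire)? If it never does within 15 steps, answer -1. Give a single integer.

Step 1: cell (2,0)='T' (+6 fires, +2 burnt)
Step 2: cell (2,0)='T' (+5 fires, +6 burnt)
Step 3: cell (2,0)='T' (+6 fires, +5 burnt)
Step 4: cell (2,0)='T' (+6 fires, +6 burnt)
Step 5: cell (2,0)='F' (+5 fires, +6 burnt)
  -> target ignites at step 5
Step 6: cell (2,0)='.' (+3 fires, +5 burnt)
Step 7: cell (2,0)='.' (+1 fires, +3 burnt)
Step 8: cell (2,0)='.' (+0 fires, +1 burnt)
  fire out at step 8

5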